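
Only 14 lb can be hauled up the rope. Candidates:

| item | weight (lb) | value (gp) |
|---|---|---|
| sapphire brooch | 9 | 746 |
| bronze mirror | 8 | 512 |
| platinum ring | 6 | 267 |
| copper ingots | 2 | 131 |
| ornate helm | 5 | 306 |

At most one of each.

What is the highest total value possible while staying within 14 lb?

1052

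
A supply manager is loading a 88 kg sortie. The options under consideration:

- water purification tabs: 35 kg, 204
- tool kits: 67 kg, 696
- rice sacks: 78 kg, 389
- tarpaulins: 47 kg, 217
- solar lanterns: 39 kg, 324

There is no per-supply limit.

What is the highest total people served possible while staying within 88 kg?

696

Ranking by ratio (people served/kg): tool kits 10.39, solar lanterns 8.31, water purification tabs 5.83, rice sacks 4.99.
Best packing: tool kits — 67 kg, 696 total.
That's the maximum — no swap from here does better than 696.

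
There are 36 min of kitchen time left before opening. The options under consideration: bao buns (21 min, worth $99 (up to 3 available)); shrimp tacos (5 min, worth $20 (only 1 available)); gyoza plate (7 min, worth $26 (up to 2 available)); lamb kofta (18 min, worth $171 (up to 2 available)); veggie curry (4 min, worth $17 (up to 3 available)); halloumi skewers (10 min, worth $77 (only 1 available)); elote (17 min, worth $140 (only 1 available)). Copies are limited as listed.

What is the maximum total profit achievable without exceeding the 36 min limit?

By profit per min: lamb kofta 9.50, elote 8.24, halloumi skewers 7.70, bao buns 4.71 lead.
Best packing: 2×lamb kofta — 36 min, 342 total.
No other feasible combination exceeds 342.

342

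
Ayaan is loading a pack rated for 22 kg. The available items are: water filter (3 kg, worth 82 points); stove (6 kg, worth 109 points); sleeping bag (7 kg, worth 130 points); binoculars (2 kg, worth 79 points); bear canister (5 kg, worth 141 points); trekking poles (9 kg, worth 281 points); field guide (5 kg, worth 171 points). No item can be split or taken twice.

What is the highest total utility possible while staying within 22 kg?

Taking the top-ratio items first gives binoculars + bear canister + trekking poles + field guide for 672 (21 kg).
Replace binoculars with water filter: the trade gains 3 net, giving 675 at 22 kg.

675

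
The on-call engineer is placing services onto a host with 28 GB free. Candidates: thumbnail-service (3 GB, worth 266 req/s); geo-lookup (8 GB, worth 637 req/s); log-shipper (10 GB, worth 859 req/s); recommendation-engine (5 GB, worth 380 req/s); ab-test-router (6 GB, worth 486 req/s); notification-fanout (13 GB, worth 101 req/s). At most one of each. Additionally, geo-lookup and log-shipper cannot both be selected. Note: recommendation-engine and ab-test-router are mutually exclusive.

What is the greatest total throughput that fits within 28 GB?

1611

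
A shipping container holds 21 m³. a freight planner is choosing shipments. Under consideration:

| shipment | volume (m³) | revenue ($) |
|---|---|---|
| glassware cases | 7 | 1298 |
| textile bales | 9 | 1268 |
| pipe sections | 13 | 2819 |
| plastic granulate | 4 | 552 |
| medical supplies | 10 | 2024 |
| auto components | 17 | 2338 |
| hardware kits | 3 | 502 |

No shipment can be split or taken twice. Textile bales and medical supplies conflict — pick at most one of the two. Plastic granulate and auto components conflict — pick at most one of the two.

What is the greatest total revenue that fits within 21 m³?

Ranking by ratio (revenue/m³): pipe sections 216.85, medical supplies 202.40, glassware cases 185.43.
The ratio ordering already packs tightly: glassware cases + pipe sections, 20 m³, 4117.

4117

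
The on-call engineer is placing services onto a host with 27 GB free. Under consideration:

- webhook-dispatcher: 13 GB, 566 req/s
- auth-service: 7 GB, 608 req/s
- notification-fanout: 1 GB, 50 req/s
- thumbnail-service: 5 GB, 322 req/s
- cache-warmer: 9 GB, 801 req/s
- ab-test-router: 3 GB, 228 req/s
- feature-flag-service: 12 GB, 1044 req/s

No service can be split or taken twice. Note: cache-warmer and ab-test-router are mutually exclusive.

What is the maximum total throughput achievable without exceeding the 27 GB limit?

2217

By throughput per GB: cache-warmer 89.00, feature-flag-service 87.00, auth-service 86.86 lead.
Best packing: notification-fanout + thumbnail-service + cache-warmer + feature-flag-service — 27 GB, 2217 total.
Next best is auth-service + thumbnail-service + ab-test-router + feature-flag-service at 2202 (27 GB) — short by 15.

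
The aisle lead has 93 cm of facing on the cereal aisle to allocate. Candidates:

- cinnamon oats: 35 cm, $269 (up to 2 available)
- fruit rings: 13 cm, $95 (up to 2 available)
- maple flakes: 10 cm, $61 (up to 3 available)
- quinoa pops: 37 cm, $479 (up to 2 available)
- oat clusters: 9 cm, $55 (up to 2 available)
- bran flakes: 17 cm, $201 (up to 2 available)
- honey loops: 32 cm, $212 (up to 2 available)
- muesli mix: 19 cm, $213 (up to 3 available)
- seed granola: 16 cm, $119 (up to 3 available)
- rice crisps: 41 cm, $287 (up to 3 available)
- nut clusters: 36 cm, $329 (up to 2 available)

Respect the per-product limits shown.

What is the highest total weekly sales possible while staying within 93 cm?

1171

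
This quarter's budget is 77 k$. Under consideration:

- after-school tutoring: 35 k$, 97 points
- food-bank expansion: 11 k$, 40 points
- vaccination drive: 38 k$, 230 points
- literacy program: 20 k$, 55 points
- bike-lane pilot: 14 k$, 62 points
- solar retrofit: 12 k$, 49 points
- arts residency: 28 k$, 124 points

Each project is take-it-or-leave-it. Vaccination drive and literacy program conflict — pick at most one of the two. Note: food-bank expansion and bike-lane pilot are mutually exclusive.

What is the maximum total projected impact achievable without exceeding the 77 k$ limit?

394

Food-bank expansion + vaccination drive + arts residency uses 77 of the 77 k$ and totals 394.
No other feasible combination exceeds 394.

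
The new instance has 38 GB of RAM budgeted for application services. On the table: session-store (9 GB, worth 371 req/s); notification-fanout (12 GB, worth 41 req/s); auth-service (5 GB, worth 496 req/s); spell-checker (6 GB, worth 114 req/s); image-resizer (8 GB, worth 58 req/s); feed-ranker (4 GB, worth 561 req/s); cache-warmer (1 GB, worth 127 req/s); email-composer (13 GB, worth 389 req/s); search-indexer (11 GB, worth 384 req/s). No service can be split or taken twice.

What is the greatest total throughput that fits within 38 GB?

Ranking by ratio (throughput/GB): feed-ranker 140.25, cache-warmer 127.00, auth-service 99.20, session-store 41.22.
Taking the top-ratio services first gives session-store + auth-service + spell-checker + feed-ranker + cache-warmer + search-indexer for 2053 (36 GB).
Dropping search-indexer frees 11 GB; slotting in email-composer (13 GB) lifts the total to 2058 at 38 GB.
The closest alternative, session-store + auth-service + spell-checker + feed-ranker + cache-warmer + search-indexer, reaches only 2053.

2058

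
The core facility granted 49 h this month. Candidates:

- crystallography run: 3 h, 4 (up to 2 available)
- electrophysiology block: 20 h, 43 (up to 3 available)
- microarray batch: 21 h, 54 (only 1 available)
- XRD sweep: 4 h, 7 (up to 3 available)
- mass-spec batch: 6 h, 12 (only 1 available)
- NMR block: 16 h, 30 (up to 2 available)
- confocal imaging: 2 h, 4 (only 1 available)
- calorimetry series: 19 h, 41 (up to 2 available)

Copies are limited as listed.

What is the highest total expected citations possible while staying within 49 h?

113

The ratio heuristic lands on microarray batch + mass-spec batch + confocal imaging + calorimetry series (111) but leaves 1 h idle.
Replace calorimetry series with electrophysiology block: the trade gains 2 net, giving 113 at 49 h.
No other feasible combination exceeds 113.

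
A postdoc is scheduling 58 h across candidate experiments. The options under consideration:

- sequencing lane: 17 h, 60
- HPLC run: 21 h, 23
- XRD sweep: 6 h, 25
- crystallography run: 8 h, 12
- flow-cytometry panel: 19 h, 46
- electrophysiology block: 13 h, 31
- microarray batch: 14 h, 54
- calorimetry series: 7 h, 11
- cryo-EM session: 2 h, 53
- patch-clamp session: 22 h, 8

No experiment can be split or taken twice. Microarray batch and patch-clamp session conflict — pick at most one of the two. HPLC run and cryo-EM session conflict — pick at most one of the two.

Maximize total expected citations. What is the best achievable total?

The ratio ordering already packs tightly: sequencing lane + XRD sweep + flow-cytometry panel + microarray batch + cryo-EM session, 58 h, 238.
Runner-up sequencing lane + XRD sweep + electrophysiology block + microarray batch + cryo-EM session tops out at 223.

238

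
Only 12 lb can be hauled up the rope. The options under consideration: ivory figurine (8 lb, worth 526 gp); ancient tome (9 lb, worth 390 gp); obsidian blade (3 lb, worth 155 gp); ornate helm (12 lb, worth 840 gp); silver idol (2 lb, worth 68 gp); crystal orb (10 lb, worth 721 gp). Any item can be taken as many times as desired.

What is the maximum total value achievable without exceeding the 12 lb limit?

840

Taking the top-ratio items first gives silver idol + crystal orb for 789 (12 lb).
Dropping silver idol and crystal orb frees 12 lb; slotting in ornate helm (12 lb) lifts the total to 840 at 12 lb.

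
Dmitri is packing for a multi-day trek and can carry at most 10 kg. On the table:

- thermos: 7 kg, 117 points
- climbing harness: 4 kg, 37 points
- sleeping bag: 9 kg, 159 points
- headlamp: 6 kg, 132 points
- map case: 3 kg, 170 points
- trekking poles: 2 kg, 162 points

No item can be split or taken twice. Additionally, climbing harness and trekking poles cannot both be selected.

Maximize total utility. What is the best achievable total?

Best packing: map case + trekking poles — 5 kg, 332 total.

332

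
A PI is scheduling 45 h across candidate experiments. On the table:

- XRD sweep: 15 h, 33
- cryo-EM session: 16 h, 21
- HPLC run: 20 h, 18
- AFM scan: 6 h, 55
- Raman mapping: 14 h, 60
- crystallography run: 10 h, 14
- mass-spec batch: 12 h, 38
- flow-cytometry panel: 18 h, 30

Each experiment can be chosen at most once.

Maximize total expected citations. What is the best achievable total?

By expected citations per h: AFM scan 9.17, Raman mapping 4.29, mass-spec batch 3.17 lead.
Best packing: AFM scan + Raman mapping + crystallography run + mass-spec batch — 42 h, 167 total.
Next best is XRD sweep + AFM scan + Raman mapping + crystallography run at 162 (45 h) — short by 5.

167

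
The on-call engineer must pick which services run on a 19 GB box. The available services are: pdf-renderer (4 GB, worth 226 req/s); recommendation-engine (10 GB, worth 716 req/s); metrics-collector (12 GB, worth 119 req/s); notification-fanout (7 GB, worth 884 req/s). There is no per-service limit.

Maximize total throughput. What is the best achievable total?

Best packing: pdf-renderer + 2×notification-fanout — 18 GB, 1994 total.

1994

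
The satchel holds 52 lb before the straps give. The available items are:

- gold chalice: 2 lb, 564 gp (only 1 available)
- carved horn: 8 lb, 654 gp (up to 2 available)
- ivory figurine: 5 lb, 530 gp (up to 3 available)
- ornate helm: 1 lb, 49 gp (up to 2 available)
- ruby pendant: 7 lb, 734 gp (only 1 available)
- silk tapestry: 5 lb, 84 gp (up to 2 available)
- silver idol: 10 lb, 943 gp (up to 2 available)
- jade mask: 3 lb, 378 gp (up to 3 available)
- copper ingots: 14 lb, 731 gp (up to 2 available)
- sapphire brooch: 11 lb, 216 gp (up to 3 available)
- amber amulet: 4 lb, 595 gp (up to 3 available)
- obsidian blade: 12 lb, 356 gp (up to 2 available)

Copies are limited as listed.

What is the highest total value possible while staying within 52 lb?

6372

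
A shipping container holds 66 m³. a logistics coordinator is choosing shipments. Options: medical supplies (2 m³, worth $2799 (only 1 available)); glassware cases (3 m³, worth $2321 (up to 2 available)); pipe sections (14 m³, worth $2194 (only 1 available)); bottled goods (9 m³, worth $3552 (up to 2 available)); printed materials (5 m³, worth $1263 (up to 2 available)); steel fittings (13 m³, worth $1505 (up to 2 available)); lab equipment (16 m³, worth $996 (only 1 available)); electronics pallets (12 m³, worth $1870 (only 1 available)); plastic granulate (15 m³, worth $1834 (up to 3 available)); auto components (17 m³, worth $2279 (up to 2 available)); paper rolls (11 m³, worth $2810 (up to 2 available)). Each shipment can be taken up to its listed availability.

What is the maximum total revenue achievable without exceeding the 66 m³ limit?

23298

Taking the top-ratio shipments first gives medical supplies + 2×glassware cases + 2×bottled goods + 2×printed materials + 2×paper rolls for 22691 (58 m³).
Dropping printed materials frees 5 m³; slotting in electronics pallets (12 m³) lifts the total to 23298 at 65 m³.
That's the maximum — no swap from here does better than 23298.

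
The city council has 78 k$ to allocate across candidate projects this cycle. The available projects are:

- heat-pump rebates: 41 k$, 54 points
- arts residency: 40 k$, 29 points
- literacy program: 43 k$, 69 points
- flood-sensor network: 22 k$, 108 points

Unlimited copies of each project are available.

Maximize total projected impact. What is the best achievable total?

Best packing: 3×flood-sensor network — 66 k$, 324 total.
The spare 12 k$ is too small for any remaining project, and no exchange beats 324.

324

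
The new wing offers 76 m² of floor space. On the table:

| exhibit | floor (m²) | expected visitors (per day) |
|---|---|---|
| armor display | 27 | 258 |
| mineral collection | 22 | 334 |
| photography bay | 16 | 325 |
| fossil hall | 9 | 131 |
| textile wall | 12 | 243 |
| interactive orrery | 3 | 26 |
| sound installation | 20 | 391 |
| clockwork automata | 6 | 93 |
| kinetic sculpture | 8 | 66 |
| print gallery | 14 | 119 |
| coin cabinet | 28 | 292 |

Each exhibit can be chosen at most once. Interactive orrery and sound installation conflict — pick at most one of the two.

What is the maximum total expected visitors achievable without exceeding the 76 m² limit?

By expected visitors per m²: photography bay 20.31, textile wall 20.25, sound installation 19.55 lead.
Taking mineral collection + photography bay + textile wall + sound installation + clockwork automata: 76 m² used, 1386 in expected visitors.
Next best is mineral collection + photography bay + textile wall + sound installation at 1293 (70 m²) — short by 93.

1386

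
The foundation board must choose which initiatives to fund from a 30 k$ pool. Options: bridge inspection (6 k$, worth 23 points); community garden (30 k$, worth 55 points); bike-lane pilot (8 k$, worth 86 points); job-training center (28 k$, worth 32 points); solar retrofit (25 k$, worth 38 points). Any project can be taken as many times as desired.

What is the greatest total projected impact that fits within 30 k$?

281

The ratio ordering already packs tightly: bridge inspection + 3×bike-lane pilot, 30 k$, 281.
Every other selection either busts 30 k$ or fails to beat 281.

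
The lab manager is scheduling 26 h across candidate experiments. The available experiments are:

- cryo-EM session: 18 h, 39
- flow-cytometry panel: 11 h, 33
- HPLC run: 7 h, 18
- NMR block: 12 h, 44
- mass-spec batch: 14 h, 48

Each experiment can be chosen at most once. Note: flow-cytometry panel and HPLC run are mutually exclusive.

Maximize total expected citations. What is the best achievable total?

92

NMR block + mass-spec batch uses 26 of the 26 h and totals 92.
No other feasible combination exceeds 92.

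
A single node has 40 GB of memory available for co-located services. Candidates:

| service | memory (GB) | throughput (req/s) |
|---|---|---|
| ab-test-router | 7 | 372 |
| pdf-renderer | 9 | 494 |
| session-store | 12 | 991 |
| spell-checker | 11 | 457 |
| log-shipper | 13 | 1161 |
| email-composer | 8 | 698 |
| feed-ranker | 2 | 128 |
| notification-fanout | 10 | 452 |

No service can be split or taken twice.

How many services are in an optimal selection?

4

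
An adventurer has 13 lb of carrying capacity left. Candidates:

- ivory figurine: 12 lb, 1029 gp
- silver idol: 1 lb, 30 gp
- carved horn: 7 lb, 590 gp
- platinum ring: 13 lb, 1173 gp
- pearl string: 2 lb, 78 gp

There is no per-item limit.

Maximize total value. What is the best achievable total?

By value per lb: platinum ring 90.23, ivory figurine 85.75, carved horn 84.29 lead.
The ratio ordering already packs tightly: platinum ring, 13 lb, 1173.

1173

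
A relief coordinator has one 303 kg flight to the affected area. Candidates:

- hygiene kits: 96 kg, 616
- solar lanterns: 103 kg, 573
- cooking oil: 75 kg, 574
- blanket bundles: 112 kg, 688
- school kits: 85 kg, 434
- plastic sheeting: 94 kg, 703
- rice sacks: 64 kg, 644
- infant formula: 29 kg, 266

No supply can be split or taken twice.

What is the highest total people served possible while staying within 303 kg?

2301

The ratio heuristic lands on cooking oil + plastic sheeting + rice sacks + infant formula (2187) but leaves 41 kg idle.
Replace cooking oil with blanket bundles: the trade gains 114 net, giving 2301 at 299 kg.
Every other selection either busts 303 kg or fails to beat 2301.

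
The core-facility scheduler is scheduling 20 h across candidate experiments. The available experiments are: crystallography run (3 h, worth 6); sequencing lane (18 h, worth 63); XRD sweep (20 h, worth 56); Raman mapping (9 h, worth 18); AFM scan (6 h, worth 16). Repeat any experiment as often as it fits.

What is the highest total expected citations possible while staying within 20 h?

63

The ratio ordering already packs tightly: sequencing lane, 18 h, 63.
That's the maximum — no swap from here does better than 63.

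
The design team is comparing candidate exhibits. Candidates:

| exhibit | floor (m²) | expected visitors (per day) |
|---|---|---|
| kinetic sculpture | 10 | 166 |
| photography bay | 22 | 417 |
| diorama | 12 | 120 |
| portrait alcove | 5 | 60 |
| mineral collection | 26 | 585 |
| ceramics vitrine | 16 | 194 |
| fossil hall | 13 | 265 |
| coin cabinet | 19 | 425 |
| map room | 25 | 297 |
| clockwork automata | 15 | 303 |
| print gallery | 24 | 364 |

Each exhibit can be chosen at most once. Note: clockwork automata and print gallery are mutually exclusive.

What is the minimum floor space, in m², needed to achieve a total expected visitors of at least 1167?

55

Minimise m² subject to total expected visitors ≥ 1167.
Taking kinetic sculpture + mineral collection + coin cabinet gives 1176 (≥ 1167) for 55 m².
No combination under 55 m² hits 1167.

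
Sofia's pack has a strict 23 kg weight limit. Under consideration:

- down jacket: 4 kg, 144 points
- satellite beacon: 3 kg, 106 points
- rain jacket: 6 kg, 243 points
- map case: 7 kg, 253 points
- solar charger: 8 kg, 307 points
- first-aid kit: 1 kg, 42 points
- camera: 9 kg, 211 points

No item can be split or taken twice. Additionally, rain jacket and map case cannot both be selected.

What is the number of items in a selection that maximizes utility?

5

Best achievable utility is 852.
One optimal bundle: down jacket + satellite beacon + map case + solar charger + first-aid kit (23 kg).
Every optimal selection uses 5 items.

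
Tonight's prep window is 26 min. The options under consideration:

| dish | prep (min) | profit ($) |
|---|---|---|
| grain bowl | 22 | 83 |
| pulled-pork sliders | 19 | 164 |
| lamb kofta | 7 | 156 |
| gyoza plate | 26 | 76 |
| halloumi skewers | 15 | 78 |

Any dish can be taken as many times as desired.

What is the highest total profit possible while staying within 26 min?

468

Best packing: 3×lamb kofta — 21 min, 468 total.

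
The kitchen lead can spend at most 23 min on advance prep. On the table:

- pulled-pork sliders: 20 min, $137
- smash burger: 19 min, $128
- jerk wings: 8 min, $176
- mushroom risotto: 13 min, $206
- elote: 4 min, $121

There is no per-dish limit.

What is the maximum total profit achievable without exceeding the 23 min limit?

605

Ranking by ratio (profit/min): elote 30.25, jerk wings 22.00, mushroom risotto 15.85, pulled-pork sliders 6.85.
Taking 5×elote: 20 min used, 605 in profit.
That's the maximum — no swap from here does better than 605.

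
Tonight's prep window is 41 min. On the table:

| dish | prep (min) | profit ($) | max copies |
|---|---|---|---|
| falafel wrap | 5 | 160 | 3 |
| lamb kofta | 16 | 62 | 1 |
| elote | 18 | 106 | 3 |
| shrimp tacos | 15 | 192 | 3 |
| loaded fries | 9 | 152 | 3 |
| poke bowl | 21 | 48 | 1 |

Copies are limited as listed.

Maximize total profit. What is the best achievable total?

A density-first pass picks 3×falafel wrap + 2×loaded fries — 784 at 33 min.
The 9 min tied up in loaded fries is better spent on shrimp tacos — total rises to 824 (39 min).
Nothing else within 41 min beats 824.

824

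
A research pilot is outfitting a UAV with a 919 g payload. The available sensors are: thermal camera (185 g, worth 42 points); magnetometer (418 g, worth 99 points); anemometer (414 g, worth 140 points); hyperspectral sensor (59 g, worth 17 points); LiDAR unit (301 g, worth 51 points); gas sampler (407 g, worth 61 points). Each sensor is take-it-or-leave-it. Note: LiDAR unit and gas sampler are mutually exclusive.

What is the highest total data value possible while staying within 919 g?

Best packing: magnetometer + anemometer + hyperspectral sensor — 891 g, 256 total.
An exhaustive check of the 64 subsets confirms 256.

256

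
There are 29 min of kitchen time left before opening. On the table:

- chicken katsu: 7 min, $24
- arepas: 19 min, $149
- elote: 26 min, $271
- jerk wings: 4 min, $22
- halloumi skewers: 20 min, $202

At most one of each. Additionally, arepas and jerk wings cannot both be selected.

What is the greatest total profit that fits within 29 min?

271

Elote uses 26 of the 29 min and totals 271.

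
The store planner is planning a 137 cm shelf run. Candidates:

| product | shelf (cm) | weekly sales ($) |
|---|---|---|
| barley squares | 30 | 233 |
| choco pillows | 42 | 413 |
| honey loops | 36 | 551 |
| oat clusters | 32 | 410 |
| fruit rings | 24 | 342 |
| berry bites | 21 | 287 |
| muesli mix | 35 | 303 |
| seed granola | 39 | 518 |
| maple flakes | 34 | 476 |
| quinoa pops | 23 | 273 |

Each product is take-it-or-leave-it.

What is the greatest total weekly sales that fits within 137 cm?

Filling by ratio: honey loops + fruit rings + berry bites + maple flakes for 1656, with 22 cm left unused.
The 21 cm tied up in berry bites is better spent on seed granola — total rises to 1887 (133 cm).
The closest alternative, honey loops + oat clusters + fruit rings + berry bites + quinoa pops, reaches only 1863.

1887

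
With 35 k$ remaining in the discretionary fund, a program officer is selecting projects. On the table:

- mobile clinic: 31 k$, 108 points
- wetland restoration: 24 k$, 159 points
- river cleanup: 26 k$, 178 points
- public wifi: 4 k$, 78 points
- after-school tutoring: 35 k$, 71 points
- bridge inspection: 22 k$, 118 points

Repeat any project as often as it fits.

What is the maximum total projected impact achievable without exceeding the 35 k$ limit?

624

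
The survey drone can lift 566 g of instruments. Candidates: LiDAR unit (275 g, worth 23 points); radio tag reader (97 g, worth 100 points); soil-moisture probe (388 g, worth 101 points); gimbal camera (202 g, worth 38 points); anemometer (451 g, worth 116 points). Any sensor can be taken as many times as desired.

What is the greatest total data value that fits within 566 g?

The ratio ordering already packs tightly: 5×radio tag reader, 485 g, 500.
No other feasible combination exceeds 500.

500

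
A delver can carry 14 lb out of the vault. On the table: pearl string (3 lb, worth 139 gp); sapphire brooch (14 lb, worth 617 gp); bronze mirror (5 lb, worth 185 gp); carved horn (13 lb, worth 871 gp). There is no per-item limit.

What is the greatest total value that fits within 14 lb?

871

Carved horn uses 13 of the 14 lb and totals 871.
The spare 1 lb is too small for any remaining item, and no exchange beats 871.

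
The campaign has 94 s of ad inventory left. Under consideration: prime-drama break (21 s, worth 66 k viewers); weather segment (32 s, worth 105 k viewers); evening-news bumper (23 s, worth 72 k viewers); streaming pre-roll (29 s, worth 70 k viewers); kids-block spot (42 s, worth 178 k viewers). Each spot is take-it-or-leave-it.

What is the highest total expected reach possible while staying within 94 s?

320

Greedy by ratio would take weather segment + kids-block spot: 74 s used, total 283.
Dropping weather segment frees 32 s; slotting in evening-news bumper + streaming pre-roll (52 s) lifts the total to 320 at 94 s.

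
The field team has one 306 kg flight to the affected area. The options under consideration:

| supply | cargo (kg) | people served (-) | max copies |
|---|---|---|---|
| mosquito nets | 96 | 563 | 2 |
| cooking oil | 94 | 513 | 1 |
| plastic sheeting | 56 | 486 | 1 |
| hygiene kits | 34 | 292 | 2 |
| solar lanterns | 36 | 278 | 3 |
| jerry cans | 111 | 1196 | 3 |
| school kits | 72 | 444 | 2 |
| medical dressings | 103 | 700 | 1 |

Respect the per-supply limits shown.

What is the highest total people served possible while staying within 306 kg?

Taking the top-ratio supplies first gives plastic sheeting + 2×jerry cans for 2878 (278 kg).
The 56 kg tied up in plastic sheeting is better spent on 2×hygiene kits — total rises to 2976 (290 kg).
The spare 16 kg is too small for any remaining supply, and no exchange beats 2976.

2976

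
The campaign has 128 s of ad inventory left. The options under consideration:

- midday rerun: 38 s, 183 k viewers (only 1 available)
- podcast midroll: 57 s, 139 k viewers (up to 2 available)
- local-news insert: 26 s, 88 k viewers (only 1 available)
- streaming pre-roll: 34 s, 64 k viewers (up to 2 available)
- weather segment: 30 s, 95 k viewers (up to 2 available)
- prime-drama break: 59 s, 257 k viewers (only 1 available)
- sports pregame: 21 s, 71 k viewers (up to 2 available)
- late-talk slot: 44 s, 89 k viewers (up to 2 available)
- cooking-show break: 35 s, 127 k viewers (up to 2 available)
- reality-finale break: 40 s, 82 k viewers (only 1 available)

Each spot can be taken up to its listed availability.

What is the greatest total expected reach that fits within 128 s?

535

Density check — midday rerun 4.82, prime-drama break 4.36, cooking-show break 3.63, local-news insert 3.38 are the best per s.
Filling by ratio: midday rerun + local-news insert + prime-drama break for 528, with 5 s left unused.
Dropping local-news insert frees 26 s; slotting in weather segment (30 s) lifts the total to 535 at 127 s.
Every other selection either busts 128 s or exceeds an availability limit or fails to beat 535.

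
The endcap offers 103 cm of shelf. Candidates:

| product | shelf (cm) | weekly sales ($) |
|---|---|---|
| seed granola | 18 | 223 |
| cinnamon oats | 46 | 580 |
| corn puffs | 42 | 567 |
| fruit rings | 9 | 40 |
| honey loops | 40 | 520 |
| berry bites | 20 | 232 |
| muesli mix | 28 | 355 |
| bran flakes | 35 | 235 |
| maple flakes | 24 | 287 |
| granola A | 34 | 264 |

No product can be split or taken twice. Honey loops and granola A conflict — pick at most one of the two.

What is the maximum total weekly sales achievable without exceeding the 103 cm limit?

1319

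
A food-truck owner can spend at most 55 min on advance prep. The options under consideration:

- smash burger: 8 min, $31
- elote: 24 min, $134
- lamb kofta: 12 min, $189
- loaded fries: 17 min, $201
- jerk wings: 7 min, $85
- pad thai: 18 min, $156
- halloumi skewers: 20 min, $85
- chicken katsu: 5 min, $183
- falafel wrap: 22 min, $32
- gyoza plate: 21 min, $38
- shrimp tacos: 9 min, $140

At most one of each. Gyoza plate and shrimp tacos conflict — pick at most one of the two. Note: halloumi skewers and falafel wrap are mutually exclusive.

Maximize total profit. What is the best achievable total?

Density check — chicken katsu 36.60, lamb kofta 15.75, shrimp tacos 15.56 are the best per min.
The ratio ordering already packs tightly: lamb kofta + loaded fries + jerk wings + chicken katsu + shrimp tacos, 50 min, 798.

798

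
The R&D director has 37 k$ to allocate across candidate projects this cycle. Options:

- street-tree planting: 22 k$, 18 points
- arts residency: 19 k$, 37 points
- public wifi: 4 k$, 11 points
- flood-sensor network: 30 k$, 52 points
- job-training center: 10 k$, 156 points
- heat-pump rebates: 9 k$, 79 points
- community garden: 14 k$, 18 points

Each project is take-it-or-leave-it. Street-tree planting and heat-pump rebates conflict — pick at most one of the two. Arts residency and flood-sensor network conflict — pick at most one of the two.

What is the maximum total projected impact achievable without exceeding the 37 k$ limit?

264

The ratio ordering already packs tightly: public wifi + job-training center + heat-pump rebates + community garden, 37 k$, 264.
No other feasible combination exceeds 264.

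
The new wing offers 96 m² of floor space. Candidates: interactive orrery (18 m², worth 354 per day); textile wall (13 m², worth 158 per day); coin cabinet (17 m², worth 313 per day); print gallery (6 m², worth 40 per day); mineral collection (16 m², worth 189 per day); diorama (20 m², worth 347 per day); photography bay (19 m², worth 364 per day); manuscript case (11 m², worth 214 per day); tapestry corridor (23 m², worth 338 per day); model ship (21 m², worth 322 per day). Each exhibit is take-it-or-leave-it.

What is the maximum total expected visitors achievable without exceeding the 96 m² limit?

Taking the top-ratio exhibits first gives interactive orrery + coin cabinet + print gallery + diorama + photography bay + manuscript case for 1632 (91 m²).
Dropping print gallery and manuscript case frees 17 m²; slotting in model ship (21 m²) lifts the total to 1700 at 95 m².
Next best is interactive orrery + print gallery + diorama + photography bay + manuscript case + model ship at 1641 (95 m²) — short by 59.

1700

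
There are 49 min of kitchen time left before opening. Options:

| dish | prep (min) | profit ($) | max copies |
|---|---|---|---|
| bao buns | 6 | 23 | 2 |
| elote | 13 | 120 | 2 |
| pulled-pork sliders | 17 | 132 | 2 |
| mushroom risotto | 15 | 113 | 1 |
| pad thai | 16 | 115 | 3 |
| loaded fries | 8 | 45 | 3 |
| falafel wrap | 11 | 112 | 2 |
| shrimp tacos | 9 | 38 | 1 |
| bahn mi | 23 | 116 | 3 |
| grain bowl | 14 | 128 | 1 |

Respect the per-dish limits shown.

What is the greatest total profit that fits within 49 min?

Density check — falafel wrap 10.18, elote 9.23, grain bowl 9.14, pulled-pork sliders 7.76 are the best per min.
A density-first pass picks 2×elote + 2×falafel wrap — 464 at 48 min.
The 13 min tied up in elote is better spent on grain bowl — total rises to 472 (49 min).
No other feasible combination exceeds 472.

472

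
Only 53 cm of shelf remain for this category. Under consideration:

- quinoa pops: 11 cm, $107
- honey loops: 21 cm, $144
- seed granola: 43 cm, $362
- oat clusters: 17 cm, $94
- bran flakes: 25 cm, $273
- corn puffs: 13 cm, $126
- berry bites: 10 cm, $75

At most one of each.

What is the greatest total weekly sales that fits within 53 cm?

Taking quinoa pops + bran flakes + corn puffs: 49 cm used, 506 in weekly sales.

506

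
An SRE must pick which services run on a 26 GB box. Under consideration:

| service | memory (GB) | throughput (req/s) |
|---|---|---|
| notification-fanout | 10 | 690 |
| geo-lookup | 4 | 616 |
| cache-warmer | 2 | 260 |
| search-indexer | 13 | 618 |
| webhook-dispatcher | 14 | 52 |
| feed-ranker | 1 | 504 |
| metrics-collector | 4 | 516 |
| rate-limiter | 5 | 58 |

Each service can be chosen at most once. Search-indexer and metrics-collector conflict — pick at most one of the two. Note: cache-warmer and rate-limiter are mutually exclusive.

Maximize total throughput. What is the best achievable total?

Ranking by ratio (throughput/GB): feed-ranker 504.00, geo-lookup 154.00, cache-warmer 130.00, metrics-collector 129.00.
Best packing: notification-fanout + geo-lookup + cache-warmer + feed-ranker + metrics-collector — 21 GB, 2586 total.

2586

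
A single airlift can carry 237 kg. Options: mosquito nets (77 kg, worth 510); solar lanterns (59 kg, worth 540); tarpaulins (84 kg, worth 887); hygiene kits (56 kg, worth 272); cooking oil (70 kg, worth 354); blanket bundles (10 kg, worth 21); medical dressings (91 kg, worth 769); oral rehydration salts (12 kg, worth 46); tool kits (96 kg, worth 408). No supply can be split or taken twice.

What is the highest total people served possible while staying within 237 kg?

2196

Ranking by ratio (people served/kg): tarpaulins 10.56, solar lanterns 9.15, medical dressings 8.45, mosquito nets 6.62.
The ratio ordering already packs tightly: solar lanterns + tarpaulins + medical dressings, 234 kg, 2196.
No other feasible combination exceeds 2196.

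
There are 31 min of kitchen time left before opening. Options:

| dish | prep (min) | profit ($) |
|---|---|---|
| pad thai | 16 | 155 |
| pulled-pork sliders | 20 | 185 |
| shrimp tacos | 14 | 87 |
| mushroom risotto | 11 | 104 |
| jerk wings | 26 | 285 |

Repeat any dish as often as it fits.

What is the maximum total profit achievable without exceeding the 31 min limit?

Density check — jerk wings 10.96, pad thai 9.69, mushroom risotto 9.45, pulled-pork sliders 9.25 are the best per min.
A density-first pass picks jerk wings — 285 at 26 min.
The 26 min tied up in jerk wings is better spent on pulled-pork sliders + mushroom risotto — total rises to 289 (31 min).
Every other selection either busts 31 min or fails to beat 289.

289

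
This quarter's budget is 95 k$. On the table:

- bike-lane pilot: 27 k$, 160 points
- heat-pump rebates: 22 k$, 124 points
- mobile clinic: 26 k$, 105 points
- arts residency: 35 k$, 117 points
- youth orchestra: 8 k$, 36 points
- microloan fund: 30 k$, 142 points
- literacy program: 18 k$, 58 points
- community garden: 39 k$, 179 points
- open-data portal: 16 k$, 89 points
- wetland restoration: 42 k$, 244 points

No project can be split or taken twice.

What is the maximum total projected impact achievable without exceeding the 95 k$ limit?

Ranking by ratio (projected impact/k$): bike-lane pilot 5.93, wetland restoration 5.81, heat-pump rebates 5.64, open-data portal 5.56.
Taking the top-ratio projects first gives bike-lane pilot + heat-pump rebates + wetland restoration for 528 (91 k$).
Replace heat-pump rebates with youth orchestra + open-data portal: the trade gains 1 net, giving 529 at 93 k$.
An exhaustive check of the 1024 subsets confirms 529.

529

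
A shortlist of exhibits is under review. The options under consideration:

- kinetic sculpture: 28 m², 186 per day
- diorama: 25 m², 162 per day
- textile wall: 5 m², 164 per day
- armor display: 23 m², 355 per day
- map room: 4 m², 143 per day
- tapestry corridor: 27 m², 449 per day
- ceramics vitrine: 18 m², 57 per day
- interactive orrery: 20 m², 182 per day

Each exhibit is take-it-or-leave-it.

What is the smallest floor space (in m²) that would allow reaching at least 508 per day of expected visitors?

Minimise m² subject to total expected visitors ≥ 508.
textile wall + armor display reaches 519 using 28 m².
No combination under 28 m² hits 508.

28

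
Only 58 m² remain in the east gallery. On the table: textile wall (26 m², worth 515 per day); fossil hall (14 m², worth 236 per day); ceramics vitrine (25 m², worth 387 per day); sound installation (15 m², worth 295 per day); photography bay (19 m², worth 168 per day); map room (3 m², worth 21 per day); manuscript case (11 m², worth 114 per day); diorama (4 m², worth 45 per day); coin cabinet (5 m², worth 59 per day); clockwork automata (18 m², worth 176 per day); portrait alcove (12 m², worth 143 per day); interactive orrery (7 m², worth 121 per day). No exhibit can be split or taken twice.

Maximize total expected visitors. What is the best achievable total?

1067

Greedy by ratio would take textile wall + sound installation + diorama + coin cabinet + interactive orrery: 57 m² used, total 1035.
Using the slack differently, textile wall + fossil hall + sound installation + map room comes to 1067 at 58 m².
Every other selection either busts 58 m² or fails to beat 1067.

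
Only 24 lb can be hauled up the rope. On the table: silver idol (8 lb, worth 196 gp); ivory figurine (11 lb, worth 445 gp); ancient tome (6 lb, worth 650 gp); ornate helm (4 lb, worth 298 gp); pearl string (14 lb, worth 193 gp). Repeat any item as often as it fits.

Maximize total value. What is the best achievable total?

Ranking by ratio (value/lb): ancient tome 108.33, ornate helm 74.50, ivory figurine 40.45.
The ratio ordering already packs tightly: 4×ancient tome, 24 lb, 2600.
Nothing else within 24 lb beats 2600.

2600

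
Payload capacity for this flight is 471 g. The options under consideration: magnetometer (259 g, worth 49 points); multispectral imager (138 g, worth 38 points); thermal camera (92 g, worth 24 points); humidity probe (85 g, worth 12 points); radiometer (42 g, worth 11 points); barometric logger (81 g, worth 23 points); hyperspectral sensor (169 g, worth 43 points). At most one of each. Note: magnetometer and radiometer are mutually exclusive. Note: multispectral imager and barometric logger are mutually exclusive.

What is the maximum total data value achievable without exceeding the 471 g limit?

Taking multispectral imager + thermal camera + radiometer + hyperspectral sensor: 441 g used, 116 in data value.
Runner-up thermal camera + humidity probe + radiometer + barometric logger + hyperspectral sensor tops out at 113.

116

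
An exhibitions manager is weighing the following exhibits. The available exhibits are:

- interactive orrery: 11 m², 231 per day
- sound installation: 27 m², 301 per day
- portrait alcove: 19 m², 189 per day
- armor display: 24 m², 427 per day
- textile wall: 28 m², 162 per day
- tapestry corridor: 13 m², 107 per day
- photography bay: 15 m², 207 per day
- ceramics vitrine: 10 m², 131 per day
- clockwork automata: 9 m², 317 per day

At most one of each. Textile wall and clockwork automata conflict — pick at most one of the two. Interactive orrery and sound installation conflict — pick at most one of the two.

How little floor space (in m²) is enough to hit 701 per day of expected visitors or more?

Need the lightest bundle worth ≥ 701.
Taking armor display + clockwork automata gives 744 (≥ 701) for 33 m².
No combination under 33 m² hits 701.

33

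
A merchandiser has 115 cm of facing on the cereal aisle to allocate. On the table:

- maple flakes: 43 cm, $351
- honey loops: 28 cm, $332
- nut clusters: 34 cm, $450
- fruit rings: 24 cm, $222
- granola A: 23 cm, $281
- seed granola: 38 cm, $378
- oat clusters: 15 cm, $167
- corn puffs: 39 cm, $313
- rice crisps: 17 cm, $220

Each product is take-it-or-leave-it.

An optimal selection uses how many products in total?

5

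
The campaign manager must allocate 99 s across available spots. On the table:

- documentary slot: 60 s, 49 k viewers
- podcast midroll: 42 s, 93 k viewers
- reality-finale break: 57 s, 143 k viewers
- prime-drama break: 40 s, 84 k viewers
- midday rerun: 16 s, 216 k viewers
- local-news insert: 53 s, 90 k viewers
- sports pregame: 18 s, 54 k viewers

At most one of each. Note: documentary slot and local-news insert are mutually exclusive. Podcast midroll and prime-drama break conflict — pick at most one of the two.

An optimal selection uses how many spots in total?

3

Best achievable expected reach is 413.
One optimal bundle: reality-finale break + midday rerun + sports pregame (91 s).
Any selection reaching 413 contains exactly 3 spots.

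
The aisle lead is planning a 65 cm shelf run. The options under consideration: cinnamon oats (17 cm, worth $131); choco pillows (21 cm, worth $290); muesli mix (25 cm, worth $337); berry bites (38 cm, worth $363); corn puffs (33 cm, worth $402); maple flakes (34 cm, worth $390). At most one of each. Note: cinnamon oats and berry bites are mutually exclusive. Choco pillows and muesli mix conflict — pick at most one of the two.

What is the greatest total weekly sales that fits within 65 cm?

739

Best packing: muesli mix + corn puffs — 58 cm, 739 total.
Runner-up muesli mix + maple flakes tops out at 727.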